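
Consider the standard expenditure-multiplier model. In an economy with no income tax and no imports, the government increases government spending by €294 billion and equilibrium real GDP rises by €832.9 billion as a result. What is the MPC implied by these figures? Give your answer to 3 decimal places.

Implied spending multiplier k = ΔY/ΔG = 832.9/294 ≈ 2.833.
Since k = 1/(1 − MPC), MPC = 1 − 1/k = 1 − ΔG/ΔY = 1 − 294/832.9 ≈ 0.647.

0.647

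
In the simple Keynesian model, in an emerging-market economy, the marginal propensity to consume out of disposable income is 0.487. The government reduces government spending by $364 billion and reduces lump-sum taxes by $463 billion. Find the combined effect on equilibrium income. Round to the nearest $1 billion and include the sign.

−$270 billion

Expenditure multiplier = 1/(1 − MPC) = 1/(1 − 0.487) = 1/0.513 ≈ 1.949.
ΔG contributes k·ΔG = (−$364 billion) / 0.513 ≈ −$709.6 billion.
ΔT of −$463 billion changes first-round spending by −c·ΔT = +$225.481 billion, contributing k·(−c·ΔT) = (+$225.481 billion) / 0.513 ≈ +$439.5 billion.
Net ΔY = k(ΔG − c·ΔT) = (−$138.519 billion) / 0.513 ≈ −$270 billion.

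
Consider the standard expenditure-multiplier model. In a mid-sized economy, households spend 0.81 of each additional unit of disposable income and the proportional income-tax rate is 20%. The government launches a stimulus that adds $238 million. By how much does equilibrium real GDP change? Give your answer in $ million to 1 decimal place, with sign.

Government-spending multiplier = 1/(1 − c(1−t)) = 1/(1 − 0.81×0.8) = 1/0.352 ≈ 2.841.
ΔY = k × ΔG = (+$238 million) / 0.352 ≈ +$676.1 million.

+$676.1 million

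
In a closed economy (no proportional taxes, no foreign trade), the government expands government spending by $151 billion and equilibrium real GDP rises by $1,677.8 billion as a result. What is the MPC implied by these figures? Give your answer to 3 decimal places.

0.910

Implied spending multiplier k = ΔY/ΔG = 1,677.8/151 ≈ 11.1113.
Since k = 1/(1 − MPC), MPC = 1 − 1/k = 1 − ΔG/ΔY = 1 − 151/1,677.8 ≈ 0.910.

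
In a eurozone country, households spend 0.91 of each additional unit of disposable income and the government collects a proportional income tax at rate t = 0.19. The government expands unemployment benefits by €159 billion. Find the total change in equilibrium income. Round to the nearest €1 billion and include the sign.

+€550 billion

The transfer change shifts disposable income by +€159 billion, so first-round consumption changes by c·ΔTR = 0.91 × (+€159 billion) = +€144.69 billion.
Expenditure multiplier = 1/(1 − c(1−t)) = 1/(1 − 0.91×0.81) = 1/0.2629 ≈ 3.804.
The transfer multiplier is c × k ≈ 3.461, so ΔY = k × (c·ΔTR) = (+€144.69 billion) / 0.2629 ≈ +€550 billion.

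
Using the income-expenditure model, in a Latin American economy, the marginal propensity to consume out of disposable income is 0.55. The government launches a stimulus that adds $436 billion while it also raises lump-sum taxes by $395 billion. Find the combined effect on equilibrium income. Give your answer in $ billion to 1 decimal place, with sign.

Expenditure multiplier = 1/(1 − MPC) = 1/(1 − 0.55) = 1/0.45 ≈ 2.222.
ΔG contributes k·ΔG = (+$436 billion) / 0.45 ≈ +$968.9 billion.
ΔT of +$395 billion changes first-round spending by −c·ΔT = −$217.25 billion, contributing k·(−c·ΔT) = (−$217.25 billion) / 0.45 ≈ −$482.8 billion.
Net ΔY = k(ΔG − c·ΔT) = (+$218.75 billion) / 0.45 ≈ +$486.1 billion.

+$486.1 billion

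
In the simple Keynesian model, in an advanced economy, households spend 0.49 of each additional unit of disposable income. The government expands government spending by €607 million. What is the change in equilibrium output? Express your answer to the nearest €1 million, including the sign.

Government-spending multiplier = 1/(1 − MPC) = 1/(1 − 0.49) = 1/0.51 ≈ 1.961.
ΔY = k × ΔG = (+€607 million) / 0.51 ≈ +€1,190 million.

+€1,190 million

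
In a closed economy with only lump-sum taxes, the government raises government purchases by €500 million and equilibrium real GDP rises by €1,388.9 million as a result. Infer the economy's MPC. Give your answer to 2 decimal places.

0.64

Implied spending multiplier k = ΔY/ΔG = 1,388.9/500 = 2.7778.
Since k = 1/(1 − MPC), MPC = 1 − 1/k = 1 − ΔG/ΔY = 1 − 500/1,388.9 ≈ 0.64.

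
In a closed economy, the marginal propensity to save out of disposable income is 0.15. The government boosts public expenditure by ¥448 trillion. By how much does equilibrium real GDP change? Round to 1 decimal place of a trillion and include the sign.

+¥2,986.7 trillion

MPC = 1 − MPS = 1 − 0.15 = 0.85.
Spending multiplier = 1/(1 − MPC) = 1/(1 − 0.85) = 1/0.15 ≈ 6.667.
ΔY = k × ΔG = (+¥448 trillion) / 0.15 ≈ +¥2,986.7 trillion.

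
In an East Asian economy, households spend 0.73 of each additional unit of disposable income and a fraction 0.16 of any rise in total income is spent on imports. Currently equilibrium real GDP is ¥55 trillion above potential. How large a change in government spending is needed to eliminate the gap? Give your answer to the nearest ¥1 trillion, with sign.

−¥24 trillion

Spending multiplier = 1/(1 − c + m) = 1/(1 − 0.73 + 0.16) = 1/0.43 ≈ 2.326.
Need ΔY = −¥55 trillion, so ΔG = ΔY/k = (−¥55 trillion) × 0.43 ≈ −¥24 trillion.
The government should cut government spending by ¥24 trillion.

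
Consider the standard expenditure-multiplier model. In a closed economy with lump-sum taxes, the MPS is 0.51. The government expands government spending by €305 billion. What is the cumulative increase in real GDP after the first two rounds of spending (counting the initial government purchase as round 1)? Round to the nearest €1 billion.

MPC = 1 − MPS = 1 − 0.51 = 0.49.
Round 1 adds ΔG = €305 billion; each later round is MPC = 0.49 times the previous.
After 2 rounds: 305 + 149.45 = ΔG·(1 − c^2)/(1 − c) = 305 × (1 − 0.2401)/0.51 ≈ €454 billion.

€454 billion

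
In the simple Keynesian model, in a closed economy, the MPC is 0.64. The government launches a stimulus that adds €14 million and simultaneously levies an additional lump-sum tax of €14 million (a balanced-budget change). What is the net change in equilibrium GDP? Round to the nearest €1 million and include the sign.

Expenditure multiplier = 1/(1 − MPC) = 1/(1 − 0.64) = 1/0.36 ≈ 2.778.
ΔG contributes k·ΔG = (+€14 million) / 0.36 ≈ +€38.9 million.
ΔT of +€14 million changes first-round spending by −c·ΔT = −€8.96 million, contributing k·(−c·ΔT) = (−€8.96 million) / 0.36 ≈ −€24.9 million.
With ΔG = ΔT and no other leakages, the balanced-budget multiplier is 1, so ΔY = ΔG = +€14 million.

+€14 million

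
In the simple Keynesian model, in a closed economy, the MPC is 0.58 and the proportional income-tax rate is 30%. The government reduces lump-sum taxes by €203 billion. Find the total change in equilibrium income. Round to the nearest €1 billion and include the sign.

A lump-sum tax change of −€203 billion shifts disposable income by +€203 billion; first-round consumption changes by −c × ΔT = −0.58 × (−€203 billion) = +€117.74 billion.
Expenditure multiplier = 1/(1 − c(1−t)) = 1/(1 − 0.58×0.7) = 1/0.594 ≈ 1.684.
The tax multiplier is −c × k ≈ −0.976, so ΔY = k × (−c·ΔT) = (+€117.74 billion) / 0.594 ≈ +€198 billion.

+€198 billion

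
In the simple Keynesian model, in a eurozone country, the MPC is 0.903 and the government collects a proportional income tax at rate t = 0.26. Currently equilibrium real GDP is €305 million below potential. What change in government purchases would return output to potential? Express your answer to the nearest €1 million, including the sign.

+€101 million

Spending multiplier = 1/(1 − c(1−t)) = 1/(1 − 0.903×0.74) = 1/0.33178 ≈ 3.014.
Need ΔY = +€305 million, so ΔG = ΔY/k = (+€305 million) × 0.33178 ≈ +€101 million.
The government should increase government purchases by €101 million.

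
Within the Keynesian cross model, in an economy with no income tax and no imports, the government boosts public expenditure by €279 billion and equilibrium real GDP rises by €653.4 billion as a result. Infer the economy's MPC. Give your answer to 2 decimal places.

0.57

Implied spending multiplier k = ΔY/ΔG = 653.4/279 ≈ 2.3419.
Since k = 1/(1 − MPC), MPC = 1 − 1/k = 1 − ΔG/ΔY = 1 − 279/653.4 ≈ 0.57.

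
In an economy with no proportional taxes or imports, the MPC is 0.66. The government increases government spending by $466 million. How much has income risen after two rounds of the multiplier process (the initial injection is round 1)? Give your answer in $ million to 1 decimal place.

Round 1 adds ΔG = $466 million; each later round is MPC = 0.66 times the previous.
After 2 rounds: 466 + 307.56 = ΔG·(1 − c^2)/(1 − c) = 466 × (1 − 0.4356)/0.34 ≈ $773.6 million.

$773.6 million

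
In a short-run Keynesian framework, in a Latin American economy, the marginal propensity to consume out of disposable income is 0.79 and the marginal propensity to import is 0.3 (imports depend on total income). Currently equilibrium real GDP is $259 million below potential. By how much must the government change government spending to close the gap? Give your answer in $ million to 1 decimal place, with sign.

+$132.1 million

Spending multiplier = 1/(1 − c + m) = 1/(1 − 0.79 + 0.3) = 1/0.51 ≈ 1.961.
Need ΔY = +$259 million, so ΔG = ΔY/k = (+$259 million) × 0.51 ≈ +$132.1 million.
The government should increase government spending by $132.1 million.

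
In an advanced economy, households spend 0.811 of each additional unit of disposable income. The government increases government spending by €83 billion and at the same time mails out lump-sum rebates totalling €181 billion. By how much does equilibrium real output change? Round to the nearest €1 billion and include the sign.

Expenditure multiplier = 1/(1 − MPC) = 1/(1 − 0.811) = 1/0.189 ≈ 5.291.
ΔG contributes k·ΔG = (+€83 billion) / 0.189 ≈ +€439.2 billion.
ΔT of −€181 billion changes first-round spending by −c·ΔT = +€146.791 billion, contributing k·(−c·ΔT) = (+€146.791 billion) / 0.189 ≈ +€776.7 billion.
Net ΔY = k(ΔG − c·ΔT) = (+€229.791 billion) / 0.189 ≈ +€1,216 billion.

+€1,216 billion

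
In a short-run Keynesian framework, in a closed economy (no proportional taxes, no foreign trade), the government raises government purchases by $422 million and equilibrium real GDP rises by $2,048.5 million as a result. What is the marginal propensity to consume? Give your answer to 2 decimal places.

Implied spending multiplier k = ΔY/ΔG = 2,048.5/422 ≈ 4.8543.
Since k = 1/(1 − MPC), MPC = 1 − 1/k = 1 − ΔG/ΔY = 1 − 422/2,048.5 ≈ 0.79.

0.79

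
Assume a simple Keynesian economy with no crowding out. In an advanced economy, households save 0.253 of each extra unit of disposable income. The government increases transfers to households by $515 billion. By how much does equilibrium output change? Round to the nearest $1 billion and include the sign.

MPC = 1 − MPS = 1 − 0.253 = 0.747.
The transfer change shifts disposable income by +$515 billion, so first-round consumption changes by c·ΔTR = 0.747 × (+$515 billion) = +$384.705 billion.
Expenditure multiplier = 1/(1 − MPC) = 1/(1 − 0.747) = 1/0.253 ≈ 3.953.
The transfer multiplier is c × k ≈ 2.953, so ΔY = k × (c·ΔTR) = (+$384.705 billion) / 0.253 ≈ +$1,521 billion.

+$1,521 billion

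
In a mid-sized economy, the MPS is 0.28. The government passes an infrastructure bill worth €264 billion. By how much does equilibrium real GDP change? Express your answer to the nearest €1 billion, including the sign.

+€943 billion

MPC = 1 − MPS = 1 − 0.28 = 0.72.
Expenditure multiplier = 1/(1 − MPC) = 1/(1 − 0.72) = 1/0.28 ≈ 3.571.
ΔY = k × ΔG = (+€264 billion) / 0.28 ≈ +€943 billion.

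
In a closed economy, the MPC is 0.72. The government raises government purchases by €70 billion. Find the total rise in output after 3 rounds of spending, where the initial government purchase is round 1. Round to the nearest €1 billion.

Round 1 adds ΔG = €70 billion; each later round is MPC = 0.72 times the previous.
After 3 rounds: 70 + 50.4 + 36.288 = ΔG·(1 − c^3)/(1 − c) = 70 × (1 − 0.373248)/0.28 ≈ €157 billion.

€157 billion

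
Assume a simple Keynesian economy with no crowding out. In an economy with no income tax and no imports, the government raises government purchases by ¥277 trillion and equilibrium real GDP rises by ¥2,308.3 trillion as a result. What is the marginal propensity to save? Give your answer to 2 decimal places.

0.12

Implied spending multiplier k = ΔY/ΔG = 2,308.3/277 ≈ 8.3332.
Since k = 1/(1 − MPC), MPC = 1 − 1/k = 1 − ΔG/ΔY = 1 − 277/2,308.3 ≈ 0.88.
MPS = 1 − MPC = 0.12.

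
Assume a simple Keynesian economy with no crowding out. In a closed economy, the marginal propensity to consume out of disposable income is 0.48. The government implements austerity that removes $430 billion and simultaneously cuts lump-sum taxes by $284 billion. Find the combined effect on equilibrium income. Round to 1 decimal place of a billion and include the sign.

Expenditure multiplier = 1/(1 − MPC) = 1/(1 − 0.48) = 1/0.52 ≈ 1.923.
ΔG contributes k·ΔG = (−$430 billion) / 0.52 ≈ −$826.9 billion.
ΔT of −$284 billion changes first-round spending by −c·ΔT = +$136.32 billion, contributing k·(−c·ΔT) = (+$136.32 billion) / 0.52 ≈ +$262.2 billion.
Net ΔY = k(ΔG − c·ΔT) = (−$293.68 billion) / 0.52 ≈ −$564.8 billion.

−$564.8 billion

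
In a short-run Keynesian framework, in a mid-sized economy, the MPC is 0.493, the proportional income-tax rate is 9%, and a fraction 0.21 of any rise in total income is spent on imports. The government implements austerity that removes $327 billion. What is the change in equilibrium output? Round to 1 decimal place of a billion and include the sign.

−$429.5 billion

Expenditure multiplier = 1/(1 − c(1−t) + m) = 1/(1 − 0.493×0.91 + 0.21) = 1/0.76137 ≈ 1.313.
ΔY = k × ΔG = (−$327 billion) / 0.76137 ≈ −$429.5 billion.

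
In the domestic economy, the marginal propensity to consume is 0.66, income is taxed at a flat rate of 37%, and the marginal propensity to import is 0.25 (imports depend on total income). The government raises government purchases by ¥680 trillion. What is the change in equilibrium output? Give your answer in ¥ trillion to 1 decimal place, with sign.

Government-spending multiplier = 1/(1 − c(1−t) + m) = 1/(1 − 0.66×0.63 + 0.25) = 1/0.8342 ≈ 1.199.
ΔY = k × ΔG = (+¥680 trillion) / 0.8342 ≈ +¥815.2 trillion.

+¥815.2 trillion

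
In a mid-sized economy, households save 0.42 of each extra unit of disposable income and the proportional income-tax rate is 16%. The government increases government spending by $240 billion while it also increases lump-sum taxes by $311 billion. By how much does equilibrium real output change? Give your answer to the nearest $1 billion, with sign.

+$116 billion

MPC = 1 − MPS = 1 − 0.42 = 0.58.
Expenditure multiplier = 1/(1 − c(1−t)) = 1/(1 − 0.58×0.84) = 1/0.5128 ≈ 1.95.
ΔG contributes k·ΔG = (+$240 billion) / 0.5128 ≈ +$468 billion.
ΔT of +$311 billion changes first-round spending by −c·ΔT = −$180.38 billion, contributing k·(−c·ΔT) = (−$180.38 billion) / 0.5128 ≈ −$351.8 billion.
Net ΔY = k(ΔG − c·ΔT) = (+$59.62 billion) / 0.5128 ≈ +$116 billion.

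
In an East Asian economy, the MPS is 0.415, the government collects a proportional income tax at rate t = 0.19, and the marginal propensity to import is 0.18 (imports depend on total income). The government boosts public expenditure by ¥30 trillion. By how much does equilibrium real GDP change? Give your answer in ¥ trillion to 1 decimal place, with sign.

MPC = 1 − MPS = 1 − 0.415 = 0.585.
Government-spending multiplier = 1/(1 − c(1−t) + m) = 1/(1 − 0.585×0.81 + 0.18) = 1/0.70615 ≈ 1.416.
ΔY = k × ΔG = (+¥30 trillion) / 0.70615 ≈ +¥42.5 trillion.

+¥42.5 trillion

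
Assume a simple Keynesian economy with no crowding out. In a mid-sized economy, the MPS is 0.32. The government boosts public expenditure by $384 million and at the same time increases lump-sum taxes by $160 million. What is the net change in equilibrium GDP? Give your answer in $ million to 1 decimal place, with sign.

+$860.0 million

MPC = 1 − MPS = 1 − 0.32 = 0.68.
Expenditure multiplier = 1/(1 − MPC) = 1/(1 − 0.68) = 1/0.32 = 3.125.
ΔG contributes k·ΔG = (+$384 million) / 0.32 = +$1,200 million.
ΔT of +$160 million changes first-round spending by −c·ΔT = −$108.8 million, contributing k·(−c·ΔT) = (−$108.8 million) / 0.32 = −$340 million.
Net ΔY = k(ΔG − c·ΔT) = (+$275.2 million) / 0.32 = +$860 million.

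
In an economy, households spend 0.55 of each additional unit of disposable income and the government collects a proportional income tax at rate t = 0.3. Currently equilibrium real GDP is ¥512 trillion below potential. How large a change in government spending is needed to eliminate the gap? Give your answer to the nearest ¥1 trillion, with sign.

Spending multiplier = 1/(1 − c(1−t)) = 1/(1 − 0.55×0.7) = 1/0.615 ≈ 1.626.
Need ΔY = +¥512 trillion, so ΔG = ΔY/k = (+¥512 trillion) × 0.615 ≈ +¥315 trillion.
The government should increase government spending by ¥315 trillion.

+¥315 trillion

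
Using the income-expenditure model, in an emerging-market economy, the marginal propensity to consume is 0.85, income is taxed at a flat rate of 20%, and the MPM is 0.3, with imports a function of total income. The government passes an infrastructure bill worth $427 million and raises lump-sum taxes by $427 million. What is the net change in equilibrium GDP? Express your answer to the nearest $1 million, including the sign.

Expenditure multiplier = 1/(1 − c(1−t) + m) = 1/(1 − 0.85×0.8 + 0.3) = 1/0.62 ≈ 1.613.
ΔG contributes k·ΔG = (+$427 million) / 0.62 ≈ +$688.7 million.
ΔT of +$427 million changes first-round spending by −c·ΔT = −$362.95 million, contributing k·(−c·ΔT) = (−$362.95 million) / 0.62 ≈ −$585.4 million.
Net ΔY = k(ΔG − c·ΔT) = (+$64.05 million) / 0.62 ≈ +$103 million.

+$103 million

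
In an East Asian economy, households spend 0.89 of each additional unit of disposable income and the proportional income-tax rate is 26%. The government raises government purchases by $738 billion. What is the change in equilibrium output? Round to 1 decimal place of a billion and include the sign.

Expenditure multiplier = 1/(1 − c(1−t)) = 1/(1 − 0.89×0.74) = 1/0.3414 ≈ 2.929.
ΔY = k × ΔG = (+$738 billion) / 0.3414 ≈ +$2,161.7 billion.

+$2,161.7 billion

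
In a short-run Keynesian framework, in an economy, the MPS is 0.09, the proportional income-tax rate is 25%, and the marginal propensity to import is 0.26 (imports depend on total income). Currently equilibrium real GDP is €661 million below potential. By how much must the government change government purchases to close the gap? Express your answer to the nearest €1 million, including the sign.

MPC = 1 − MPS = 1 − 0.09 = 0.91.
Spending multiplier = 1/(1 − c(1−t) + m) = 1/(1 − 0.91×0.75 + 0.26) = 1/0.5775 ≈ 1.732.
Need ΔY = +€661 million, so ΔG = ΔY/k = (+€661 million) × 0.5775 ≈ +€382 million.
The government should increase government purchases by €382 million.

+€382 million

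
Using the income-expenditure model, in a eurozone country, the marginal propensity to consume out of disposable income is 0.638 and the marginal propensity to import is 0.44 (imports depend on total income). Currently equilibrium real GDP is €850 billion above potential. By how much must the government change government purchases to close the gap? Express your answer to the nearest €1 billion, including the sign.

Spending multiplier = 1/(1 − c + m) = 1/(1 − 0.638 + 0.44) = 1/0.802 ≈ 1.247.
Need ΔY = −€850 billion, so ΔG = ΔY/k = (−€850 billion) × 0.802 ≈ −€682 billion.
The government should cut government purchases by €682 billion.

−€682 billion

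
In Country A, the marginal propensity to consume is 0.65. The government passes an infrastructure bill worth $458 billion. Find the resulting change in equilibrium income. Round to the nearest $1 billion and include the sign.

+$1,309 billion

Government-spending multiplier = 1/(1 − MPC) = 1/(1 − 0.65) = 1/0.35 ≈ 2.857.
ΔY = k × ΔG = (+$458 billion) / 0.35 ≈ +$1,309 billion.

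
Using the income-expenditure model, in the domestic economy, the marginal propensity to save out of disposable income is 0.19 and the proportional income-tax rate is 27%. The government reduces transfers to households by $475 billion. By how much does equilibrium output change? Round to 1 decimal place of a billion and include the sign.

MPC = 1 − MPS = 1 − 0.19 = 0.81.
The transfer change shifts disposable income by −$475 billion, so first-round consumption changes by c·ΔTR = 0.81 × (−$475 billion) = −$384.75 billion.
Expenditure multiplier = 1/(1 − c(1−t)) = 1/(1 − 0.81×0.73) = 1/0.4087 ≈ 2.447.
The transfer multiplier is c × k ≈ 1.982, so ΔY = k × (c·ΔTR) = (−$384.75 billion) / 0.4087 ≈ −$941.4 billion.

−$941.4 billion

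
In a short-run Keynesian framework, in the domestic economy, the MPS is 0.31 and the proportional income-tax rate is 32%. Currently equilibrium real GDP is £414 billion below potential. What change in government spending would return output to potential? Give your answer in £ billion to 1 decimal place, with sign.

+£219.8 billion

MPC = 1 − MPS = 1 − 0.31 = 0.69.
Spending multiplier = 1/(1 − c(1−t)) = 1/(1 − 0.69×0.68) = 1/0.5308 ≈ 1.884.
Need ΔY = +£414 billion, so ΔG = ΔY/k = (+£414 billion) × 0.5308 ≈ +£219.8 billion.
The government should increase government spending by £219.8 billion.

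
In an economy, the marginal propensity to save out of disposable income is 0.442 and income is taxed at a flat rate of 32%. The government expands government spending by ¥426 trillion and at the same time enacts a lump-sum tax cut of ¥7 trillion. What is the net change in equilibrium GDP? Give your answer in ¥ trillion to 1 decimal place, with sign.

MPC = 1 − MPS = 1 − 0.442 = 0.558.
Expenditure multiplier = 1/(1 − c(1−t)) = 1/(1 − 0.558×0.68) = 1/0.62056 ≈ 1.611.
ΔG contributes k·ΔG = (+¥426 trillion) / 0.62056 ≈ +¥686.5 trillion.
ΔT of −¥7 trillion changes first-round spending by −c·ΔT = +¥3.906 trillion, contributing k·(−c·ΔT) = (+¥3.906 trillion) / 0.62056 ≈ +¥6.3 trillion.
Net ΔY = k(ΔG − c·ΔT) = (+¥429.906 trillion) / 0.62056 ≈ +¥692.8 trillion.

+¥692.8 trillion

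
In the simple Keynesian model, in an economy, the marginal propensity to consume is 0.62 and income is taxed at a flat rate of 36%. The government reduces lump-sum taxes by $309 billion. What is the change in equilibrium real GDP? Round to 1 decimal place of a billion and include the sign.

A lump-sum tax change of −$309 billion shifts disposable income by +$309 billion; first-round consumption changes by −c × ΔT = −0.62 × (−$309 billion) = +$191.58 billion.
Expenditure multiplier = 1/(1 − c(1−t)) = 1/(1 − 0.62×0.64) = 1/0.6032 ≈ 1.658.
The tax multiplier is −c × k ≈ −1.028, so ΔY = k × (−c·ΔT) = (+$191.58 billion) / 0.6032 ≈ +$317.6 billion.

+$317.6 billion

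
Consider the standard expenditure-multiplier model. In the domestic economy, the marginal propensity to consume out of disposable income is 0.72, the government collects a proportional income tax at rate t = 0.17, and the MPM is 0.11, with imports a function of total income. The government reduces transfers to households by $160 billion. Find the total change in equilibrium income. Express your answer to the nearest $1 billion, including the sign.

The transfer change shifts disposable income by −$160 billion, so first-round consumption changes by c·ΔTR = 0.72 × (−$160 billion) = −$115.2 billion.
Expenditure multiplier = 1/(1 − c(1−t) + m) = 1/(1 − 0.72×0.83 + 0.11) = 1/0.5124 ≈ 1.952.
The transfer multiplier is c × k ≈ 1.405, so ΔY = k × (c·ΔTR) = (−$115.2 billion) / 0.5124 ≈ −$225 billion.

−$225 billion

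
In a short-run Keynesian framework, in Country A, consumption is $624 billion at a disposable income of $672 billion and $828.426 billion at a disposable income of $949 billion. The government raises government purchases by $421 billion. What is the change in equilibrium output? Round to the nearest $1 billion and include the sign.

MPC = ΔC/ΔYd = (828.426 − 624)/(949 − 672) = 204.426/277 = 0.738.
Government-spending multiplier = 1/(1 − MPC) = 1/(1 − 0.738) = 1/0.262 ≈ 3.817.
ΔY = k × ΔG = (+$421 billion) / 0.262 ≈ +$1,607 billion.

+$1,607 billion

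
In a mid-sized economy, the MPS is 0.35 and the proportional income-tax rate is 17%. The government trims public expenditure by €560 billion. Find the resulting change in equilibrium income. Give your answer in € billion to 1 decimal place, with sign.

MPC = 1 − MPS = 1 − 0.35 = 0.65.
Government-spending multiplier = 1/(1 − c(1−t)) = 1/(1 − 0.65×0.83) = 1/0.4605 ≈ 2.172.
ΔY = k × ΔG = (−€560 billion) / 0.4605 ≈ −€1,216.1 billion.

−€1,216.1 billion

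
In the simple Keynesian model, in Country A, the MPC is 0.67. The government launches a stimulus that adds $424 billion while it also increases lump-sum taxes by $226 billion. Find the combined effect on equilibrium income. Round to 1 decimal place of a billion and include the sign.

+$826.0 billion

Expenditure multiplier = 1/(1 − MPC) = 1/(1 − 0.67) = 1/0.33 ≈ 3.03.
ΔG contributes k·ΔG = (+$424 billion) / 0.33 ≈ +$1,284.8 billion.
ΔT of +$226 billion changes first-round spending by −c·ΔT = −$151.42 billion, contributing k·(−c·ΔT) = (−$151.42 billion) / 0.33 ≈ −$458.8 billion.
Net ΔY = k(ΔG − c·ΔT) = (+$272.58 billion) / 0.33 = +$826 billion.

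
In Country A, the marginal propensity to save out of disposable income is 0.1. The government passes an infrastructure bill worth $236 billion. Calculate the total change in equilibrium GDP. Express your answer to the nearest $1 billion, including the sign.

MPC = 1 − MPS = 1 − 0.1 = 0.9.
Expenditure multiplier = 1/(1 − MPC) = 1/(1 − 0.9) = 1/0.1 = 10.
ΔY = k × ΔG = (+$236 billion) / 0.1 = +$2,360 billion.

+$2,360 billion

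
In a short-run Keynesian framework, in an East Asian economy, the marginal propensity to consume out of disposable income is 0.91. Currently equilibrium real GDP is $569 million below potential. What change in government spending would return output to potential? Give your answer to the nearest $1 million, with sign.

Spending multiplier = 1/(1 − MPC) = 1/(1 − 0.91) = 1/0.09 ≈ 11.111.
Need ΔY = +$569 million, so ΔG = ΔY/k = (+$569 million) × 0.09 ≈ +$51 million.
The government should increase government spending by $51 million.

+$51 million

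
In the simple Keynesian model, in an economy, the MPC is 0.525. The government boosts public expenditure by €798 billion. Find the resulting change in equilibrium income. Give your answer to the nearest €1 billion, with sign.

Government-spending multiplier = 1/(1 − MPC) = 1/(1 − 0.525) = 1/0.475 ≈ 2.105.
ΔY = k × ΔG = (+€798 billion) / 0.475 = +€1,680 billion.

+€1,680 billion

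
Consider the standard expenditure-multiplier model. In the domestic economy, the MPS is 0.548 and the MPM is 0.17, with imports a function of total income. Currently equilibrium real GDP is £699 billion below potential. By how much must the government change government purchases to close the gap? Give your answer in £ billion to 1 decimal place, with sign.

+£501.9 billion

MPC = 1 − MPS = 1 − 0.548 = 0.452.
Spending multiplier = 1/(1 − c + m) = 1/(1 − 0.452 + 0.17) = 1/0.718 ≈ 1.393.
Need ΔY = +£699 billion, so ΔG = ΔY/k = (+£699 billion) × 0.718 ≈ +£501.9 billion.
The government should increase government purchases by £501.9 billion.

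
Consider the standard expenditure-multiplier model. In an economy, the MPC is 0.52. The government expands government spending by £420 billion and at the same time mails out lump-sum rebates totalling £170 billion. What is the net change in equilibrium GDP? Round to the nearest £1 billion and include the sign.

Expenditure multiplier = 1/(1 − MPC) = 1/(1 − 0.52) = 1/0.48 ≈ 2.083.
ΔG contributes k·ΔG = (+£420 billion) / 0.48 = +£875 billion.
ΔT of −£170 billion changes first-round spending by −c·ΔT = +£88.4 billion, contributing k·(−c·ΔT) = (+£88.4 billion) / 0.48 ≈ +£184.2 billion.
Net ΔY = k(ΔG − c·ΔT) = (+£508.4 billion) / 0.48 ≈ +£1,059 billion.

+£1,059 billion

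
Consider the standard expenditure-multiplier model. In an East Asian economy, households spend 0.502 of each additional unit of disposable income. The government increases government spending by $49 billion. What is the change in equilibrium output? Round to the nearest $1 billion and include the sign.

+$98 billion

Expenditure multiplier = 1/(1 − MPC) = 1/(1 − 0.502) = 1/0.498 ≈ 2.008.
ΔY = k × ΔG = (+$49 billion) / 0.498 ≈ +$98 billion.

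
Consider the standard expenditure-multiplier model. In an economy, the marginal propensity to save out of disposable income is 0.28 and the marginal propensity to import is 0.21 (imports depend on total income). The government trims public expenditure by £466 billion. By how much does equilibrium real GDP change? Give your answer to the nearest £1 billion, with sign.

MPC = 1 − MPS = 1 − 0.28 = 0.72.
Spending multiplier = 1/(1 − c + m) = 1/(1 − 0.72 + 0.21) = 1/0.49 ≈ 2.041.
ΔY = k × ΔG = (−£466 billion) / 0.49 ≈ −£951 billion.

−£951 billion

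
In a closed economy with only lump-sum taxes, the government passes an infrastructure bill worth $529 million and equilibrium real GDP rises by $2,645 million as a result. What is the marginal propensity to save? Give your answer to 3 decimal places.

0.200

Implied spending multiplier k = ΔY/ΔG = 2,645/529 = 5.
Since k = 1/(1 − MPC), MPC = 1 − 1/k = 1 − ΔG/ΔY = 1 − 529/2,645 = 0.800.
MPS = 1 − MPC = 0.200.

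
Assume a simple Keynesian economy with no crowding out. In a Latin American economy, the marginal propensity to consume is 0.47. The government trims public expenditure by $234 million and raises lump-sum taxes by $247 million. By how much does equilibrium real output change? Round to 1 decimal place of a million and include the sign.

Expenditure multiplier = 1/(1 − MPC) = 1/(1 − 0.47) = 1/0.53 ≈ 1.887.
ΔG contributes k·ΔG = (−$234 million) / 0.53 ≈ −$441.5 million.
ΔT of +$247 million changes first-round spending by −c·ΔT = −$116.09 million, contributing k·(−c·ΔT) = (−$116.09 million) / 0.53 ≈ −$219 million.
Net ΔY = k(ΔG − c·ΔT) = (−$350.09 million) / 0.53 ≈ −$660.5 million.

−$660.5 million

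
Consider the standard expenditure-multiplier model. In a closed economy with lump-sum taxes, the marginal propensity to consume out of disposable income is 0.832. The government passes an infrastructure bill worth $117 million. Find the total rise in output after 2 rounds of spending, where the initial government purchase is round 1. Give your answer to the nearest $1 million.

Round 1 adds ΔG = $117 million; each later round is MPC = 0.832 times the previous.
After 2 rounds: 117 + 97.344 = ΔG·(1 − c^2)/(1 − c) = 117 × (1 − 0.692224)/0.168 ≈ $214 million.

$214 million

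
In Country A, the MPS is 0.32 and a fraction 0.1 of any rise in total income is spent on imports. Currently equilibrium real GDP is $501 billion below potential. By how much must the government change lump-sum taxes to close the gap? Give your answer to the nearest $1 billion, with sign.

MPC = 1 − MPS = 1 − 0.32 = 0.68.
Spending multiplier = 1/(1 − c + m) = 1/(1 − 0.68 + 0.1) = 1/0.42 ≈ 2.381.
Tax multiplier = −c·k = −0.68/0.42 ≈ −1.619. Need ΔY = +$501 billion, so ΔT = ΔY/(−c·k) = −(+$501 billion) × 0.42 / 0.68 ≈ −$309 billion.
The government should cut lump-sum taxes by $309 billion.

−$309 billion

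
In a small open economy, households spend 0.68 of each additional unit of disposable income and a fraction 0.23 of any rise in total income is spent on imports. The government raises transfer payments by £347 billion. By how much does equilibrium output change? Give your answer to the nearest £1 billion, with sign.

The transfer change shifts disposable income by +£347 billion, so first-round consumption changes by c·ΔTR = 0.68 × (+£347 billion) = +£235.96 billion.
Expenditure multiplier = 1/(1 − c + m) = 1/(1 − 0.68 + 0.23) = 1/0.55 ≈ 1.818.
The transfer multiplier is c × k ≈ 1.236, so ΔY = k × (c·ΔTR) = (+£235.96 billion) / 0.55 ≈ +£429 billion.

+£429 billion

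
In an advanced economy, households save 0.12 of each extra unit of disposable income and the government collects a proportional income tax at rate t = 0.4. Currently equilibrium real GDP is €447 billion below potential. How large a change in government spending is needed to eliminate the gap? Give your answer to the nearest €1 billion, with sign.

MPC = 1 − MPS = 1 − 0.12 = 0.88.
Spending multiplier = 1/(1 − c(1−t)) = 1/(1 − 0.88×0.6) = 1/0.472 ≈ 2.119.
Need ΔY = +€447 billion, so ΔG = ΔY/k = (+€447 billion) × 0.472 ≈ +€211 billion.
The government should increase government spending by €211 billion.

+€211 billion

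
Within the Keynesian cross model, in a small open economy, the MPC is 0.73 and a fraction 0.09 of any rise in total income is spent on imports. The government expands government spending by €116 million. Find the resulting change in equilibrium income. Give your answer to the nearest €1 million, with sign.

+€322 million

Spending multiplier = 1/(1 − c + m) = 1/(1 − 0.73 + 0.09) = 1/0.36 ≈ 2.778.
ΔY = k × ΔG = (+€116 million) / 0.36 ≈ +€322 million.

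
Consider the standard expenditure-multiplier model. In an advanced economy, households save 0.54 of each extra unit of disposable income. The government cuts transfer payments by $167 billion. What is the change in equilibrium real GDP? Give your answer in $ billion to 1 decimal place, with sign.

−$142.3 billion

MPC = 1 − MPS = 1 − 0.54 = 0.46.
The transfer change shifts disposable income by −$167 billion, so first-round consumption changes by c·ΔTR = 0.46 × (−$167 billion) = −$76.82 billion.
Expenditure multiplier = 1/(1 − MPC) = 1/(1 − 0.46) = 1/0.54 ≈ 1.852.
The transfer multiplier is c × k ≈ 0.852, so ΔY = k × (c·ΔTR) = (−$76.82 billion) / 0.54 ≈ −$142.3 billion.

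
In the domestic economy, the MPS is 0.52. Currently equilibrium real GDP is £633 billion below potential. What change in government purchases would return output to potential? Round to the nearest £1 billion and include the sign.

+£329 billion

MPC = 1 − MPS = 1 − 0.52 = 0.48.
Spending multiplier = 1/(1 − MPC) = 1/(1 − 0.48) = 1/0.52 ≈ 1.923.
Need ΔY = +£633 billion, so ΔG = ΔY/k = (+£633 billion) × 0.52 ≈ +£329 billion.
The government should increase government purchases by £329 billion.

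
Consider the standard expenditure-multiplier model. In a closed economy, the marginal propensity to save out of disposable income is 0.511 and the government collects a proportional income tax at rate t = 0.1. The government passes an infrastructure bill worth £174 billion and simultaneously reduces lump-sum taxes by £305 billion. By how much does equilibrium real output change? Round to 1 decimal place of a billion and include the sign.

MPC = 1 − MPS = 1 − 0.511 = 0.489.
Expenditure multiplier = 1/(1 − c(1−t)) = 1/(1 − 0.489×0.9) = 1/0.5599 ≈ 1.786.
ΔG contributes k·ΔG = (+£174 billion) / 0.5599 ≈ +£310.8 billion.
ΔT of −£305 billion changes first-round spending by −c·ΔT = +£149.145 billion, contributing k·(−c·ΔT) = (+£149.145 billion) / 0.5599 ≈ +£266.4 billion.
Net ΔY = k(ΔG − c·ΔT) = (+£323.145 billion) / 0.5599 ≈ +£577.1 billion.

+£577.1 billion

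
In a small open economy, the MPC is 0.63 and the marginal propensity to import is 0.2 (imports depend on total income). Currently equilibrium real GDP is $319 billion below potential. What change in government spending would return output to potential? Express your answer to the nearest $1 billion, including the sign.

Spending multiplier = 1/(1 − c + m) = 1/(1 − 0.63 + 0.2) = 1/0.57 ≈ 1.754.
Need ΔY = +$319 billion, so ΔG = ΔY/k = (+$319 billion) × 0.57 ≈ +$182 billion.
The government should increase government spending by $182 billion.

+$182 billion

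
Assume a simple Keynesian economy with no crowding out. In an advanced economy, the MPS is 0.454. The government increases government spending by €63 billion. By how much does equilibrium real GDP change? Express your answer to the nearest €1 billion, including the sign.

MPC = 1 − MPS = 1 − 0.454 = 0.546.
Government-spending multiplier = 1/(1 − MPC) = 1/(1 − 0.546) = 1/0.454 ≈ 2.203.
ΔY = k × ΔG = (+€63 billion) / 0.454 ≈ +€139 billion.

+€139 billion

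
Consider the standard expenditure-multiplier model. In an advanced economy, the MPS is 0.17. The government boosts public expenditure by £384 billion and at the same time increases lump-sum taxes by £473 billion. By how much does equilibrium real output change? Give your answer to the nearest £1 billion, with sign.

MPC = 1 − MPS = 1 − 0.17 = 0.83.
Expenditure multiplier = 1/(1 − MPC) = 1/(1 − 0.83) = 1/0.17 ≈ 5.882.
ΔG contributes k·ΔG = (+£384 billion) / 0.17 ≈ +£2,258.8 billion.
ΔT of +£473 billion changes first-round spending by −c·ΔT = −£392.59 billion, contributing k·(−c·ΔT) = (−£392.59 billion) / 0.17 ≈ −£2,309.4 billion.
Net ΔY = k(ΔG − c·ΔT) = (−£8.59 billion) / 0.17 ≈ −£51 billion.

−£51 billion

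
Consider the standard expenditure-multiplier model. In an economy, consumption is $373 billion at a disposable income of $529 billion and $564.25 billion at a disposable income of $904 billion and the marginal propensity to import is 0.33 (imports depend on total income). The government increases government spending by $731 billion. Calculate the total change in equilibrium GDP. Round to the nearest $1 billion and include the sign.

+$891 billion

MPC = ΔC/ΔYd = (564.25 − 373)/(904 − 529) = 191.25/375 = 0.51.
Expenditure multiplier = 1/(1 − c + m) = 1/(1 − 0.51 + 0.33) = 1/0.82 ≈ 1.22.
ΔY = k × ΔG = (+$731 billion) / 0.82 ≈ +$891 billion.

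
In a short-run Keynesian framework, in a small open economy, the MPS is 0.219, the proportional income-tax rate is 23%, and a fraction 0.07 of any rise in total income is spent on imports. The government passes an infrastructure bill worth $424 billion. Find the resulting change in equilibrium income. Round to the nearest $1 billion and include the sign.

+$905 billion

MPC = 1 − MPS = 1 − 0.219 = 0.781.
Spending multiplier = 1/(1 − c(1−t) + m) = 1/(1 − 0.781×0.77 + 0.07) = 1/0.46863 ≈ 2.134.
ΔY = k × ΔG = (+$424 billion) / 0.46863 ≈ +$905 billion.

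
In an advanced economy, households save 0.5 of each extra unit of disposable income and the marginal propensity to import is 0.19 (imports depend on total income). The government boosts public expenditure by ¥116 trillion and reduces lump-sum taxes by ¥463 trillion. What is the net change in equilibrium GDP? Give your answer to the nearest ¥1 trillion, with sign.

MPC = 1 − MPS = 1 − 0.5 = 0.5.
Expenditure multiplier = 1/(1 − c + m) = 1/(1 − 0.5 + 0.19) = 1/0.69 ≈ 1.449.
ΔG contributes k·ΔG = (+¥116 trillion) / 0.69 ≈ +¥168.1 trillion.
ΔT of −¥463 trillion changes first-round spending by −c·ΔT = +¥231.5 trillion, contributing k·(−c·ΔT) = (+¥231.5 trillion) / 0.69 ≈ +¥335.5 trillion.
Net ΔY = k(ΔG − c·ΔT) = (+¥347.5 trillion) / 0.69 ≈ +¥504 trillion.

+¥504 trillion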